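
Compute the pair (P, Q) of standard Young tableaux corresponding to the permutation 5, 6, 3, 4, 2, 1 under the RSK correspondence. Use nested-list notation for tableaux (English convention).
Insert each entry of the permutation into P by Schensted row insertion, recording in Q the position of each new cell.

After inserting 5: P = [[5]].
After inserting 6: P = [[5, 6]].
After inserting 3: P = [[3, 6], [5]].
After inserting 4: P = [[3, 4], [5, 6]].
After inserting 2: P = [[2, 4], [3, 6], [5]].
After inserting 1: P = [[1, 4], [2, 6], [3], [5]].

So P = [[1, 4], [2, 6], [3], [5]], Q = [[1, 2], [3, 4], [5], [6]].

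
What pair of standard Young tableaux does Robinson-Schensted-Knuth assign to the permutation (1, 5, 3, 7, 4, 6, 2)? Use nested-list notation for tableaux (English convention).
P = [[1, 2, 4, 6], [3, 7], [5]], Q = [[1, 2, 4, 6], [3, 5], [7]]

Insert each entry of the permutation into P by Schensted row insertion, recording in Q the position of each new cell.

Insert 1: appended to row 1. P = [[1]], Q = [[1]].
Insert 5: appended to row 1. P = [[1, 5]], Q = [[1, 2]].
Insert 3: 3 bumps 5 from row 1; 5 starts row 2. P = [[1, 3], [5]], Q = [[1, 2], [3]].
Insert 7: appended to row 1. P = [[1, 3, 7], [5]], Q = [[1, 2, 4], [3]].
Insert 4: 4 bumps 7 from row 1; 7 appends to row 2. P = [[1, 3, 4], [5, 7]], Q = [[1, 2, 4], [3, 5]].
Insert 6: appended to row 1. P = [[1, 3, 4, 6], [5, 7]], Q = [[1, 2, 4, 6], [3, 5]].
Insert 2: 2 bumps 3 from row 1; 3 bumps 5 from row 2; 5 starts row 3. P = [[1, 2, 4, 6], [3, 7], [5]], Q = [[1, 2, 4, 6], [3, 5], [7]].

So P = [[1, 2, 4, 6], [3, 7], [5]], Q = [[1, 2, 4, 6], [3, 5], [7]].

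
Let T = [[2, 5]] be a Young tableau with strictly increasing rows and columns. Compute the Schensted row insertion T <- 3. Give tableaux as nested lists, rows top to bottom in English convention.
[[2, 3], [5]]

In row 1, 3 replaces 5 (the leftmost entry greater than 3); 5 is bumped to row 2. 5 starts a new row 2. The new tableau is [[2, 3], [5]].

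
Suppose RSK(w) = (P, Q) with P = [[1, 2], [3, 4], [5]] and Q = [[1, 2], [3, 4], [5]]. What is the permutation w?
3 5 1 4 2

Reverse the RSK construction: for i from n down to 1, find the cell of Q containing i, remove the entry at that cell from P, and reverse-bump it up through P; the value ejected from row 1 is w(i).

Step i=5: Q has 5 at row 3, column 1; remove 5 from row 3 of P and reverse-bump: 5 enters row 2 and ejects 4; 4 enters row 1 and ejects 2. So w(5) = 2. P is now [[1, 4], [3, 5]].
Step i=4: Q has 4 at row 2, column 2; remove 5 from row 2 of P and reverse-bump: 5 enters row 1 and ejects 4. So w(4) = 4. P is now [[1, 5], [3]].
Step i=3: Q has 3 at row 2, column 1; remove 3 from row 2 of P and reverse-bump: 3 enters row 1 and ejects 1. So w(3) = 1. P is now [[3, 5]].
Step i=2: Q has 2 at row 1, column 2; remove that cell from P, ejecting 5. So w(2) = 5. P is now [[3]].
Step i=1: Q has 1 at row 1, column 1; remove that cell from P, ejecting 3. So w(1) = 3. P is now [].

So w = 3 5 1 4 2.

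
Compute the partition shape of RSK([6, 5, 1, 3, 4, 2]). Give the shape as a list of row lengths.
[3, 1, 1, 1]

Row-insert each entry into an empty tableau.

After inserting 6: P = [[6]].
After inserting 5: P = [[5], [6]].
After inserting 1: P = [[1], [5], [6]].
After inserting 3: P = [[1, 3], [5], [6]].
After inserting 4: P = [[1, 3, 4], [5], [6]].
After inserting 2: P = [[1, 2, 4], [3], [5], [6]].

The final insertion tableau P = [[1, 2, 4], [3], [5], [6]] has shape [3, 1, 1, 1].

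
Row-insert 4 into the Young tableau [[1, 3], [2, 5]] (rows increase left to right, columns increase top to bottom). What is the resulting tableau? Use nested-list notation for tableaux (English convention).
[[1, 3, 4], [2, 5]]

4 is larger than every entry of row 1, so it is appended to row 1. The new tableau is [[1, 3, 4], [2, 5]].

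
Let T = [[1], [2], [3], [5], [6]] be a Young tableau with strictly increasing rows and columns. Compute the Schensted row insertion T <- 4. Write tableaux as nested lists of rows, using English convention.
4 is larger than every entry of row 1, so it is appended to row 1. The new tableau is [[1, 4], [2], [3], [5], [6]].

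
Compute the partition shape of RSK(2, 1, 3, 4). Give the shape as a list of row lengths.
[3, 1]

Row-insert each entry into an empty tableau.

After inserting 2: P = [[2]].
After inserting 1: P = [[1], [2]].
After inserting 3: P = [[1, 3], [2]].
After inserting 4: P = [[1, 3, 4], [2]].

The final insertion tableau P = [[1, 3, 4], [2]] has shape [3, 1].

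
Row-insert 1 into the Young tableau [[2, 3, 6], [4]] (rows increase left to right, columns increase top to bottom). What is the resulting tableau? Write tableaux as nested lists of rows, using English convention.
[[1, 3, 6], [2], [4]]

In row 1, 1 replaces 2 (the leftmost entry greater than 1); 2 is bumped to row 2. In row 2, 2 replaces 4 (the leftmost entry greater than 2); 4 is bumped to row 3. 4 starts a new row 3. The new tableau is [[1, 3, 6], [2], [4]].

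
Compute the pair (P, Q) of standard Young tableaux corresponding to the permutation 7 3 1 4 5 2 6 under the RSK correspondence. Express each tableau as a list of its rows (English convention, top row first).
P = [[1, 2, 5, 6], [3, 4], [7]], Q = [[1, 4, 5, 7], [2, 6], [3]]

Insert each entry of the permutation into P by Schensted row insertion, recording in Q the position of each new cell.

Insert 7: appended to row 1. P = [[7]].
Insert 3: 3 bumps 7 from row 1; 7 starts row 2. P = [[3], [7]].
Insert 1: 1 bumps 3 from row 1; 3 bumps 7 from row 2; 7 starts row 3. P = [[1], [3], [7]].
Insert 4: appended to row 1. P = [[1, 4], [3], [7]].
Insert 5: appended to row 1. P = [[1, 4, 5], [3], [7]].
Insert 2: 2 bumps 4 from row 1; 4 appends to row 2. P = [[1, 2, 5], [3, 4], [7]].
Insert 6: appended to row 1. P = [[1, 2, 5, 6], [3, 4], [7]].

So P = [[1, 2, 5, 6], [3, 4], [7]], Q = [[1, 4, 5, 7], [2, 6], [3]].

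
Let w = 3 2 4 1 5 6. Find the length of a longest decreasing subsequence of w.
3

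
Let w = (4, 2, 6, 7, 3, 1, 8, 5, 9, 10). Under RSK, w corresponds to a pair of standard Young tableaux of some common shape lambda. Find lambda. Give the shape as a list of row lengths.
[6, 3, 1]

RSK row insertion gives P = [[1, 3, 5, 8, 9, 10], [2, 6, 7], [4]], which has shape [6, 3, 1].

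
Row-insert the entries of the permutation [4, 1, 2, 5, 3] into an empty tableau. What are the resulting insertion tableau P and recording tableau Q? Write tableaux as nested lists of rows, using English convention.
P = [[1, 2, 3], [4, 5]], Q = [[1, 3, 4], [2, 5]]

Insert each entry of the permutation into P by Schensted row insertion, recording in Q the position of each new cell.

Insert 4: appended to row 1. P = [[4]].
Insert 1: 1 bumps 4 from row 1; 4 starts row 2. P = [[1], [4]].
Insert 2: appended to row 1. P = [[1, 2], [4]].
Insert 5: appended to row 1. P = [[1, 2, 5], [4]].
Insert 3: 3 bumps 5 from row 1; 5 appends to row 2. P = [[1, 2, 3], [4, 5]].

So P = [[1, 2, 3], [4, 5]], Q = [[1, 3, 4], [2, 5]].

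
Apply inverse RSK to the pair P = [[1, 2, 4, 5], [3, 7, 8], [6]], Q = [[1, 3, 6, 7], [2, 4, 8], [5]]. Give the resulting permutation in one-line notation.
Reverse the RSK construction: for i from n down to 1, find the cell of Q containing i, remove the entry at that cell from P, and reverse-bump it up through P; the value ejected from row 1 is w(i).

Step i=8: Q has 8 at row 2, column 3; remove 8 from row 2 of P and reverse-bump: 8 enters row 1 and ejects 5. So w(8) = 5. P is now [[1, 2, 4, 8], [3, 7], [6]].
Step i=7: Q has 7 at row 1, column 4; remove that cell from P, ejecting 8. So w(7) = 8. P is now [[1, 2, 4], [3, 7], [6]].
Step i=6: Q has 6 at row 1, column 3; remove that cell from P, ejecting 4. So w(6) = 4. P is now [[1, 2], [3, 7], [6]].
Step i=5: Q has 5 at row 3, column 1; remove 6 from row 3 of P and reverse-bump: 6 enters row 2 and ejects 3; 3 enters row 1 and ejects 2. So w(5) = 2. P is now [[1, 3], [6, 7]].
Step i=4: Q has 4 at row 2, column 2; remove 7 from row 2 of P and reverse-bump: 7 enters row 1 and ejects 3. So w(4) = 3. P is now [[1, 7], [6]].
Step i=3: Q has 3 at row 1, column 2; remove that cell from P, ejecting 7. So w(3) = 7. P is now [[1], [6]].
Step i=2: Q has 2 at row 2, column 1; remove 6 from row 2 of P and reverse-bump: 6 enters row 1 and ejects 1. So w(2) = 1. P is now [[6]].
Step i=1: Q has 1 at row 1, column 1; remove that cell from P, ejecting 6. So w(1) = 6. P is now [].

So w = 6 1 7 3 2 4 8 5.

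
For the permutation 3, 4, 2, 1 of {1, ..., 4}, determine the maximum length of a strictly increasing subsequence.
2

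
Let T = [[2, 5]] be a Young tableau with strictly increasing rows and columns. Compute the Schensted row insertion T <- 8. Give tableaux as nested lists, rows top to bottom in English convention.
8 is larger than every entry of row 1, so it is appended to row 1. The new tableau is [[2, 5, 8]].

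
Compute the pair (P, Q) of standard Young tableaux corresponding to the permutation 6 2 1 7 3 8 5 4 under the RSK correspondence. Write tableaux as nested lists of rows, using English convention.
P = [[1, 3, 4], [2, 5, 8], [6, 7]], Q = [[1, 4, 6], [2, 5, 7], [3, 8]]

Insert each entry of the permutation into P by Schensted row insertion, recording in Q the position of each new cell.

Insert 6: appended to row 1. P = [[6]].
Insert 2: 2 bumps 6 from row 1; 6 starts row 2. P = [[2], [6]].
Insert 1: 1 bumps 2 from row 1; 2 bumps 6 from row 2; 6 starts row 3. P = [[1], [2], [6]].
Insert 7: appended to row 1. P = [[1, 7], [2], [6]].
Insert 3: 3 bumps 7 from row 1; 7 appends to row 2. P = [[1, 3], [2, 7], [6]].
Insert 8: appended to row 1. P = [[1, 3, 8], [2, 7], [6]].
Insert 5: 5 bumps 8 from row 1; 8 appends to row 2. P = [[1, 3, 5], [2, 7, 8], [6]].
Insert 4: 4 bumps 5 from row 1; 5 bumps 7 from row 2; 7 appends to row 3. P = [[1, 3, 4], [2, 5, 8], [6, 7]].

So P = [[1, 3, 4], [2, 5, 8], [6, 7]], Q = [[1, 4, 6], [2, 5, 7], [3, 8]].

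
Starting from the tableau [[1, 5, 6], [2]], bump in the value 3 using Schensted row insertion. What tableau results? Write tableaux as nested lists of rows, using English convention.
[[1, 3, 6], [2, 5]]

In row 1, 3 replaces 5 (the leftmost entry greater than 3); 5 is bumped to row 2. 5 is appended to row 2. The new tableau is [[1, 3, 6], [2, 5]].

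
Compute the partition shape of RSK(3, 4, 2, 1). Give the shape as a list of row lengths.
[2, 1, 1]

Row-insert each entry into an empty tableau.

After inserting 3: P = [[3]].
After inserting 4: P = [[3, 4]].
After inserting 2: P = [[2, 4], [3]].
After inserting 1: P = [[1, 4], [2], [3]].

The final insertion tableau P = [[1, 4], [2], [3]] has shape [2, 1, 1].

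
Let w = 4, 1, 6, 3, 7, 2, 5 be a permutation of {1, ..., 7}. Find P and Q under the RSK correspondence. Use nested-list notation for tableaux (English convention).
P = [[1, 2, 5], [3, 6, 7], [4]], Q = [[1, 3, 5], [2, 4, 7], [6]]

Insert each entry of the permutation into P by Schensted row insertion, recording in Q the position of each new cell.

Insert 4: appended to row 1. P = [[4]].
Insert 1: 1 bumps 4 from row 1; 4 starts row 2. P = [[1], [4]].
Insert 6: appended to row 1. P = [[1, 6], [4]].
Insert 3: 3 bumps 6 from row 1; 6 appends to row 2. P = [[1, 3], [4, 6]].
Insert 7: appended to row 1. P = [[1, 3, 7], [4, 6]].
Insert 2: 2 bumps 3 from row 1; 3 bumps 4 from row 2; 4 starts row 3. P = [[1, 2, 7], [3, 6], [4]].
Insert 5: 5 bumps 7 from row 1; 7 appends to row 2. P = [[1, 2, 5], [3, 6, 7], [4]].

So P = [[1, 2, 5], [3, 6, 7], [4]], Q = [[1, 3, 5], [2, 4, 7], [6]].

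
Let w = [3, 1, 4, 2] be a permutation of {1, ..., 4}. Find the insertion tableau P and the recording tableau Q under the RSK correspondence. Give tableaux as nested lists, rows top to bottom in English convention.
Insert each entry of the permutation into P by Schensted row insertion, recording in Q the position of each new cell.

Insert 3: appended to row 1. P = [[3]], Q = [[1]].
Insert 1: 1 bumps 3 from row 1; 3 starts row 2. P = [[1], [3]], Q = [[1], [2]].
Insert 4: appended to row 1. P = [[1, 4], [3]], Q = [[1, 3], [2]].
Insert 2: 2 bumps 4 from row 1; 4 appends to row 2. P = [[1, 2], [3, 4]], Q = [[1, 3], [2, 4]].

So P = [[1, 2], [3, 4]], Q = [[1, 3], [2, 4]].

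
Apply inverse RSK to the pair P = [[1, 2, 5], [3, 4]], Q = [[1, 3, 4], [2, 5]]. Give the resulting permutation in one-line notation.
3 1 4 5 2

Reverse the RSK construction: for i from n down to 1, find the cell of Q containing i, remove the entry at that cell from P, and reverse-bump it up through P; the value ejected from row 1 is w(i).

Step i=5: Q has 5 at row 2, column 2; remove 4 from row 2 of P and reverse-bump: 4 enters row 1 and ejects 2. So w(5) = 2. P is now [[1, 4, 5], [3]].
Step i=4: Q has 4 at row 1, column 3; remove that cell from P, ejecting 5. So w(4) = 5. P is now [[1, 4], [3]].
Step i=3: Q has 3 at row 1, column 2; remove that cell from P, ejecting 4. So w(3) = 4. P is now [[1], [3]].
Step i=2: Q has 2 at row 2, column 1; remove 3 from row 2 of P and reverse-bump: 3 enters row 1 and ejects 1. So w(2) = 1. P is now [[3]].
Step i=1: Q has 1 at row 1, column 1; remove that cell from P, ejecting 3. So w(1) = 3. P is now [].

So w = 3 1 4 5 2.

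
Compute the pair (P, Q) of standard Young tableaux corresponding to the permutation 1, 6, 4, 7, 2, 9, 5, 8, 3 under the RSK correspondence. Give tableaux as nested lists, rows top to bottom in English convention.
P = [[1, 2, 3, 8], [4, 5, 9], [6, 7]], Q = [[1, 2, 4, 6], [3, 7, 8], [5, 9]]

Insert each entry of the permutation into P by Schensted row insertion, recording in Q the position of each new cell.

Insert 1: appended to row 1. P = [[1]], Q = [[1]].
Insert 6: appended to row 1. P = [[1, 6]], Q = [[1, 2]].
Insert 4: 4 bumps 6 from row 1; 6 starts row 2. P = [[1, 4], [6]], Q = [[1, 2], [3]].
Insert 7: appended to row 1. P = [[1, 4, 7], [6]], Q = [[1, 2, 4], [3]].
Insert 2: 2 bumps 4 from row 1; 4 bumps 6 from row 2; 6 starts row 3. P = [[1, 2, 7], [4], [6]], Q = [[1, 2, 4], [3], [5]].
Insert 9: appended to row 1. P = [[1, 2, 7, 9], [4], [6]], Q = [[1, 2, 4, 6], [3], [5]].
Insert 5: 5 bumps 7 from row 1; 7 appends to row 2. P = [[1, 2, 5, 9], [4, 7], [6]], Q = [[1, 2, 4, 6], [3, 7], [5]].
Insert 8: 8 bumps 9 from row 1; 9 appends to row 2. P = [[1, 2, 5, 8], [4, 7, 9], [6]], Q = [[1, 2, 4, 6], [3, 7, 8], [5]].
Insert 3: 3 bumps 5 from row 1; 5 bumps 7 from row 2; 7 appends to row 3. P = [[1, 2, 3, 8], [4, 5, 9], [6, 7]], Q = [[1, 2, 4, 6], [3, 7, 8], [5, 9]].

So P = [[1, 2, 3, 8], [4, 5, 9], [6, 7]], Q = [[1, 2, 4, 6], [3, 7, 8], [5, 9]].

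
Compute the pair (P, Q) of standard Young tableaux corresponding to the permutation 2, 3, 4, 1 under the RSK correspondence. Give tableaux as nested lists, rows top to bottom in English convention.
Insert each entry of the permutation into P by Schensted row insertion, recording in Q the position of each new cell.

Insert 2: appended to row 1. P = [[2]].
Insert 3: appended to row 1. P = [[2, 3]].
Insert 4: appended to row 1. P = [[2, 3, 4]].
Insert 1: 1 bumps 2 from row 1; 2 starts row 2. P = [[1, 3, 4], [2]].

So P = [[1, 3, 4], [2]], Q = [[1, 2, 3], [4]].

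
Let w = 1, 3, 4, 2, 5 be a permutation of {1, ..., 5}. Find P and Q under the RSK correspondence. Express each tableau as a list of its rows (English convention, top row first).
Insert each entry of the permutation into P by Schensted row insertion, recording in Q the position of each new cell.

After inserting 1: P = [[1]].
After inserting 3: P = [[1, 3]].
After inserting 4: P = [[1, 3, 4]].
After inserting 2: P = [[1, 2, 4], [3]].
After inserting 5: P = [[1, 2, 4, 5], [3]].

So P = [[1, 2, 4, 5], [3]], Q = [[1, 2, 3, 5], [4]].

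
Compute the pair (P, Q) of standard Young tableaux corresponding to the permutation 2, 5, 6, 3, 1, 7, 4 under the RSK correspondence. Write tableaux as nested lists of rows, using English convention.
P = [[1, 3, 4, 7], [2, 6], [5]], Q = [[1, 2, 3, 6], [4, 7], [5]]

Insert each entry of the permutation into P by Schensted row insertion, recording in Q the position of each new cell.

Insert 2: appended to row 1. P = [[2]].
Insert 5: appended to row 1. P = [[2, 5]].
Insert 6: appended to row 1. P = [[2, 5, 6]].
Insert 3: 3 bumps 5 from row 1; 5 starts row 2. P = [[2, 3, 6], [5]].
Insert 1: 1 bumps 2 from row 1; 2 bumps 5 from row 2; 5 starts row 3. P = [[1, 3, 6], [2], [5]].
Insert 7: appended to row 1. P = [[1, 3, 6, 7], [2], [5]].
Insert 4: 4 bumps 6 from row 1; 6 appends to row 2. P = [[1, 3, 4, 7], [2, 6], [5]].

So P = [[1, 3, 4, 7], [2, 6], [5]], Q = [[1, 2, 3, 6], [4, 7], [5]].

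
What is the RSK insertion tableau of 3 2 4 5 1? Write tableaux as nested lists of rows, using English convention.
P = [[1, 4, 5], [2], [3]]

After inserting 3: P = [[3]].
After inserting 2: P = [[2], [3]].
After inserting 4: P = [[2, 4], [3]].
After inserting 5: P = [[2, 4, 5], [3]].
After inserting 1: P = [[1, 4, 5], [2], [3]].

So P = [[1, 4, 5], [2], [3]].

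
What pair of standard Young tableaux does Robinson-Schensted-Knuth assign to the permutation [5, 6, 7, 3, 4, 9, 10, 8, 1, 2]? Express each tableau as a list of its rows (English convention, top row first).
Insert each entry of the permutation into P by Schensted row insertion, recording in Q the position of each new cell.

Insert 5: appended to row 1. P = [[5]], Q = [[1]].
Insert 6: appended to row 1. P = [[5, 6]], Q = [[1, 2]].
Insert 7: appended to row 1. P = [[5, 6, 7]], Q = [[1, 2, 3]].
Insert 3: 3 bumps 5 from row 1; 5 starts row 2. P = [[3, 6, 7], [5]], Q = [[1, 2, 3], [4]].
Insert 4: 4 bumps 6 from row 1; 6 appends to row 2. P = [[3, 4, 7], [5, 6]], Q = [[1, 2, 3], [4, 5]].
Insert 9: appended to row 1. P = [[3, 4, 7, 9], [5, 6]], Q = [[1, 2, 3, 6], [4, 5]].
Insert 10: appended to row 1. P = [[3, 4, 7, 9, 10], [5, 6]], Q = [[1, 2, 3, 6, 7], [4, 5]].
Insert 8: 8 bumps 9 from row 1; 9 appends to row 2. P = [[3, 4, 7, 8, 10], [5, 6, 9]], Q = [[1, 2, 3, 6, 7], [4, 5, 8]].
Insert 1: 1 bumps 3 from row 1; 3 bumps 5 from row 2; 5 starts row 3. P = [[1, 4, 7, 8, 10], [3, 6, 9], [5]], Q = [[1, 2, 3, 6, 7], [4, 5, 8], [9]].
Insert 2: 2 bumps 4 from row 1; 4 bumps 6 from row 2; 6 appends to row 3. P = [[1, 2, 7, 8, 10], [3, 4, 9], [5, 6]], Q = [[1, 2, 3, 6, 7], [4, 5, 8], [9, 10]].

So P = [[1, 2, 7, 8, 10], [3, 4, 9], [5, 6]], Q = [[1, 2, 3, 6, 7], [4, 5, 8], [9, 10]].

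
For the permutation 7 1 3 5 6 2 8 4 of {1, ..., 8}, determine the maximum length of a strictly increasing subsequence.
5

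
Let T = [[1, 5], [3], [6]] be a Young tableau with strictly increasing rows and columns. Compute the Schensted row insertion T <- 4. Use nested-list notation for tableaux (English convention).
In row 1, 4 replaces 5 (the leftmost entry greater than 4); 5 is bumped to row 2. 5 is appended to row 2. The new tableau is [[1, 4], [3, 5], [6]].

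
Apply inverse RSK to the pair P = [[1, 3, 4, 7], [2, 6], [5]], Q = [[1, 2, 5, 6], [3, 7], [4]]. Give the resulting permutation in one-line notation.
Reverse the RSK construction: for i from n down to 1, find the cell of Q containing i, remove the entry at that cell from P, and reverse-bump it up through P; the value ejected from row 1 is w(i).

Step i=7: Q has 7 at row 2, column 2; remove 6 from row 2 of P and reverse-bump: 6 enters row 1 and ejects 4. So w(7) = 4. P is now [[1, 3, 6, 7], [2], [5]].
Step i=6: Q has 6 at row 1, column 4; remove that cell from P, ejecting 7. So w(6) = 7. P is now [[1, 3, 6], [2], [5]].
Step i=5: Q has 5 at row 1, column 3; remove that cell from P, ejecting 6. So w(5) = 6. P is now [[1, 3], [2], [5]].
Step i=4: Q has 4 at row 3, column 1; remove 5 from row 3 of P and reverse-bump: 5 enters row 2 and ejects 2; 2 enters row 1 and ejects 1. So w(4) = 1. P is now [[2, 3], [5]].
Step i=3: Q has 3 at row 2, column 1; remove 5 from row 2 of P and reverse-bump: 5 enters row 1 and ejects 3. So w(3) = 3. P is now [[2, 5]].
Step i=2: Q has 2 at row 1, column 2; remove that cell from P, ejecting 5. So w(2) = 5. P is now [[2]].
Step i=1: Q has 1 at row 1, column 1; remove that cell from P, ejecting 2. So w(1) = 2. P is now [].

So w = 2 5 3 1 6 7 4.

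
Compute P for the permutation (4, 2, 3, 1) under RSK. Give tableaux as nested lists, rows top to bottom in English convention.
P = [[1, 3], [2], [4]]

Insert 4: appended to row 1. P = [[4]].
Insert 2: 2 bumps 4 from row 1; 4 starts row 2. P = [[2], [4]].
Insert 3: appended to row 1. P = [[2, 3], [4]].
Insert 1: 1 bumps 2 from row 1; 2 bumps 4 from row 2; 4 starts row 3. P = [[1, 3], [2], [4]].

So P = [[1, 3], [2], [4]].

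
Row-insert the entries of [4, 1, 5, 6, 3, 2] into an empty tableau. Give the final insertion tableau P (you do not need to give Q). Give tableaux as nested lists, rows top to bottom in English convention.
P = [[1, 2, 6], [3, 5], [4]]

Insert 4: appended to row 1. P = [[4]].
Insert 1: 1 bumps 4 from row 1; 4 starts row 2. P = [[1], [4]].
Insert 5: appended to row 1. P = [[1, 5], [4]].
Insert 6: appended to row 1. P = [[1, 5, 6], [4]].
Insert 3: 3 bumps 5 from row 1; 5 appends to row 2. P = [[1, 3, 6], [4, 5]].
Insert 2: 2 bumps 3 from row 1; 3 bumps 4 from row 2; 4 starts row 3. P = [[1, 2, 6], [3, 5], [4]].

So P = [[1, 2, 6], [3, 5], [4]].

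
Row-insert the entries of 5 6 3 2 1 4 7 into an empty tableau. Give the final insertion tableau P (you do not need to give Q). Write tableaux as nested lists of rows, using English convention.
Insert 5: appended to row 1. P = [[5]].
Insert 6: appended to row 1. P = [[5, 6]].
Insert 3: 3 bumps 5 from row 1; 5 starts row 2. P = [[3, 6], [5]].
Insert 2: 2 bumps 3 from row 1; 3 bumps 5 from row 2; 5 starts row 3. P = [[2, 6], [3], [5]].
Insert 1: 1 bumps 2 from row 1; 2 bumps 3 from row 2; 3 bumps 5 from row 3; 5 starts row 4. P = [[1, 6], [2], [3], [5]].
Insert 4: 4 bumps 6 from row 1; 6 appends to row 2. P = [[1, 4], [2, 6], [3], [5]].
Insert 7: appended to row 1. P = [[1, 4, 7], [2, 6], [3], [5]].

So P = [[1, 4, 7], [2, 6], [3], [5]].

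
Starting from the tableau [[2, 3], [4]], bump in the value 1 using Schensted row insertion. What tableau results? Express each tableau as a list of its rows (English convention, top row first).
[[1, 3], [2], [4]]

In row 1, 1 replaces 2 (the leftmost entry greater than 1); 2 is bumped to row 2. In row 2, 2 replaces 4 (the leftmost entry greater than 2); 4 is bumped to row 3. 4 starts a new row 3. The new tableau is [[1, 3], [2], [4]].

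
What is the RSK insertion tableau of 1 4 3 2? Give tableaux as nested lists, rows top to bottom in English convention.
P = [[1, 2], [3], [4]]

Insert 1: appended to row 1. P = [[1]].
Insert 4: appended to row 1. P = [[1, 4]].
Insert 3: 3 bumps 4 from row 1; 4 starts row 2. P = [[1, 3], [4]].
Insert 2: 2 bumps 3 from row 1; 3 bumps 4 from row 2; 4 starts row 3. P = [[1, 2], [3], [4]].

So P = [[1, 2], [3], [4]].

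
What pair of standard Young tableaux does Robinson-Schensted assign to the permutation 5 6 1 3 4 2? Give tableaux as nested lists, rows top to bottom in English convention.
P = [[1, 2, 4], [3, 6], [5]], Q = [[1, 2, 5], [3, 4], [6]]

Insert each entry of the permutation into P by Schensted row insertion, recording in Q the position of each new cell.

Insert 5: appended to row 1. P = [[5]].
Insert 6: appended to row 1. P = [[5, 6]].
Insert 1: 1 bumps 5 from row 1; 5 starts row 2. P = [[1, 6], [5]].
Insert 3: 3 bumps 6 from row 1; 6 appends to row 2. P = [[1, 3], [5, 6]].
Insert 4: appended to row 1. P = [[1, 3, 4], [5, 6]].
Insert 2: 2 bumps 3 from row 1; 3 bumps 5 from row 2; 5 starts row 3. P = [[1, 2, 4], [3, 6], [5]].

So P = [[1, 2, 4], [3, 6], [5]], Q = [[1, 2, 5], [3, 4], [6]].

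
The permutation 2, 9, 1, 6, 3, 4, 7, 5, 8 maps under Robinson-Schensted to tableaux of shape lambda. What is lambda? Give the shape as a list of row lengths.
[5, 3, 1]

RSK row insertion gives P = [[1, 3, 4, 5, 8], [2, 6, 7], [9]], which has shape [5, 3, 1].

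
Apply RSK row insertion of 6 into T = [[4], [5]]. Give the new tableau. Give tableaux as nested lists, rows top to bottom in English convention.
[[4, 6], [5]]

6 is larger than every entry of row 1, so it is appended to row 1. The new tableau is [[4, 6], [5]].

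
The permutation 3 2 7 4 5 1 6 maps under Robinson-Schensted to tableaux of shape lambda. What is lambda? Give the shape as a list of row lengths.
[4, 2, 1]

Row-insert each entry into an empty tableau.

After inserting 3: P = [[3]].
After inserting 2: P = [[2], [3]].
After inserting 7: P = [[2, 7], [3]].
After inserting 4: P = [[2, 4], [3, 7]].
After inserting 5: P = [[2, 4, 5], [3, 7]].
After inserting 1: P = [[1, 4, 5], [2, 7], [3]].
After inserting 6: P = [[1, 4, 5, 6], [2, 7], [3]].

The final insertion tableau P = [[1, 4, 5, 6], [2, 7], [3]] has shape [4, 2, 1].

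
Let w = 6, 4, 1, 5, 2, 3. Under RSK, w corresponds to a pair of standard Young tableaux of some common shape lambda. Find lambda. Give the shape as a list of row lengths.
RSK row insertion gives P = [[1, 2, 3], [4, 5], [6]], which has shape [3, 2, 1].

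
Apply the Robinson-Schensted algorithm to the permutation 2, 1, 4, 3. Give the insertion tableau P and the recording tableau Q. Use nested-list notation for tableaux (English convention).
P = [[1, 3], [2, 4]], Q = [[1, 3], [2, 4]]

Insert each entry of the permutation into P by Schensted row insertion, recording in Q the position of each new cell.

After inserting 2: P = [[2]].
After inserting 1: P = [[1], [2]].
After inserting 4: P = [[1, 4], [2]].
After inserting 3: P = [[1, 3], [2, 4]].

So P = [[1, 3], [2, 4]], Q = [[1, 3], [2, 4]].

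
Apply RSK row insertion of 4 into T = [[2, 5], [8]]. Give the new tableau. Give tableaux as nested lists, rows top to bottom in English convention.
In row 1, 4 replaces 5 (the leftmost entry greater than 4); 5 is bumped to row 2. In row 2, 5 replaces 8 (the leftmost entry greater than 5); 8 is bumped to row 3. 8 starts a new row 3. The new tableau is [[2, 4], [5], [8]].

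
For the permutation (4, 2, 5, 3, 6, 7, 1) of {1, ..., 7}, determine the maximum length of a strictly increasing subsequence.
4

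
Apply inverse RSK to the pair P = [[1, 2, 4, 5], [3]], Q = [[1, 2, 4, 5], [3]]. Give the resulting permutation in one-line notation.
1 3 2 4 5

Reverse the RSK construction: for i from n down to 1, find the cell of Q containing i, remove the entry at that cell from P, and reverse-bump it up through P; the value ejected from row 1 is w(i).

Step i=5: Q has 5 at row 1, column 4; remove that cell from P, ejecting 5. So w(5) = 5. P is now [[1, 2, 4], [3]].
Step i=4: Q has 4 at row 1, column 3; remove that cell from P, ejecting 4. So w(4) = 4. P is now [[1, 2], [3]].
Step i=3: Q has 3 at row 2, column 1; remove 3 from row 2 of P and reverse-bump: 3 enters row 1 and ejects 2. So w(3) = 2. P is now [[1, 3]].
Step i=2: Q has 2 at row 1, column 2; remove that cell from P, ejecting 3. So w(2) = 3. P is now [[1]].
Step i=1: Q has 1 at row 1, column 1; remove that cell from P, ejecting 1. So w(1) = 1. P is now [].

So w = 1 3 2 4 5.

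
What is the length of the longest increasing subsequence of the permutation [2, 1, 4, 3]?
2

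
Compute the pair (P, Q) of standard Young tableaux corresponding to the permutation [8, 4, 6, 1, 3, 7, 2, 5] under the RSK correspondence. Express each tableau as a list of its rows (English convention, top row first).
Insert each entry of the permutation into P by Schensted row insertion, recording in Q the position of each new cell.

Insert 8: appended to row 1. P = [[8]].
Insert 4: 4 bumps 8 from row 1; 8 starts row 2. P = [[4], [8]].
Insert 6: appended to row 1. P = [[4, 6], [8]].
Insert 1: 1 bumps 4 from row 1; 4 bumps 8 from row 2; 8 starts row 3. P = [[1, 6], [4], [8]].
Insert 3: 3 bumps 6 from row 1; 6 appends to row 2. P = [[1, 3], [4, 6], [8]].
Insert 7: appended to row 1. P = [[1, 3, 7], [4, 6], [8]].
Insert 2: 2 bumps 3 from row 1; 3 bumps 4 from row 2; 4 bumps 8 from row 3; 8 starts row 4. P = [[1, 2, 7], [3, 6], [4], [8]].
Insert 5: 5 bumps 7 from row 1; 7 appends to row 2. P = [[1, 2, 5], [3, 6, 7], [4], [8]].

So P = [[1, 2, 5], [3, 6, 7], [4], [8]], Q = [[1, 3, 6], [2, 5, 8], [4], [7]].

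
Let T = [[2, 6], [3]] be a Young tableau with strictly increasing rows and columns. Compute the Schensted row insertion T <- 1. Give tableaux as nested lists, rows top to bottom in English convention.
[[1, 6], [2], [3]]

In row 1, 1 replaces 2 (the leftmost entry greater than 1); 2 is bumped to row 2. In row 2, 2 replaces 3 (the leftmost entry greater than 2); 3 is bumped to row 3. 3 starts a new row 3. The new tableau is [[1, 6], [2], [3]].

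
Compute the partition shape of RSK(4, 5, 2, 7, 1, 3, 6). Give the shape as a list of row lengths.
[3, 3, 1]

Row-insert each entry into an empty tableau.

After inserting 4: P = [[4]].
After inserting 5: P = [[4, 5]].
After inserting 2: P = [[2, 5], [4]].
After inserting 7: P = [[2, 5, 7], [4]].
After inserting 1: P = [[1, 5, 7], [2], [4]].
After inserting 3: P = [[1, 3, 7], [2, 5], [4]].
After inserting 6: P = [[1, 3, 6], [2, 5, 7], [4]].

The final insertion tableau P = [[1, 3, 6], [2, 5, 7], [4]] has shape [3, 3, 1].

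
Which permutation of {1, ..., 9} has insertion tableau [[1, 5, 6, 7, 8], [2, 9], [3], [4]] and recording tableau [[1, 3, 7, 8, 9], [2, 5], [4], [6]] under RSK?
Reverse RSK: for i = n, n-1, ..., 1, locate i in Q, remove the corresponding corner cell from P, and reverse-bump its entry up through P; the value ejected from row 1 is w(i).

So w = 4 3 9 2 5 1 6 7 8.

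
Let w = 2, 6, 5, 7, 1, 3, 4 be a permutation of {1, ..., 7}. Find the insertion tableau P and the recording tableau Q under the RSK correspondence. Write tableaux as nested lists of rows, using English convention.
P = [[1, 3, 4], [2, 5, 7], [6]], Q = [[1, 2, 4], [3, 6, 7], [5]]

Insert each entry of the permutation into P by Schensted row insertion, recording in Q the position of each new cell.

Insert 2: appended to row 1. P = [[2]].
Insert 6: appended to row 1. P = [[2, 6]].
Insert 5: 5 bumps 6 from row 1; 6 starts row 2. P = [[2, 5], [6]].
Insert 7: appended to row 1. P = [[2, 5, 7], [6]].
Insert 1: 1 bumps 2 from row 1; 2 bumps 6 from row 2; 6 starts row 3. P = [[1, 5, 7], [2], [6]].
Insert 3: 3 bumps 5 from row 1; 5 appends to row 2. P = [[1, 3, 7], [2, 5], [6]].
Insert 4: 4 bumps 7 from row 1; 7 appends to row 2. P = [[1, 3, 4], [2, 5, 7], [6]].

So P = [[1, 3, 4], [2, 5, 7], [6]], Q = [[1, 2, 4], [3, 6, 7], [5]].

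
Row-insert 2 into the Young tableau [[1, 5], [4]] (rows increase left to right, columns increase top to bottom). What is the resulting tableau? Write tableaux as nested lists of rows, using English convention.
In row 1, 2 replaces 5 (the leftmost entry greater than 2); 5 is bumped to row 2. 5 is appended to row 2. The new tableau is [[1, 2], [4, 5]].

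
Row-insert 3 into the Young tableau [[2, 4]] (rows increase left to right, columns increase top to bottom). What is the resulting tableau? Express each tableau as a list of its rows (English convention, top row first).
[[2, 3], [4]]

In row 1, 3 replaces 4 (the leftmost entry greater than 3); 4 is bumped to row 2. 4 starts a new row 2. The new tableau is [[2, 3], [4]].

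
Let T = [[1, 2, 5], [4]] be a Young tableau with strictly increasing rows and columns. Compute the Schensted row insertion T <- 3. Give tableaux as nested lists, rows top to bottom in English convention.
In row 1, 3 replaces 5 (the leftmost entry greater than 3); 5 is bumped to row 2. 5 is appended to row 2. The new tableau is [[1, 2, 3], [4, 5]].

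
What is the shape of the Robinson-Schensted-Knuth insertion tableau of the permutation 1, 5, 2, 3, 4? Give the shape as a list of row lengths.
[4, 1]

RSK row insertion gives P = [[1, 2, 3, 4], [5]], which has shape [4, 1].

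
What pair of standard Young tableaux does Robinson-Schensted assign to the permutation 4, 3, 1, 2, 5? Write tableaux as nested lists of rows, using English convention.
P = [[1, 2, 5], [3], [4]], Q = [[1, 4, 5], [2], [3]]

Insert each entry of the permutation into P by Schensted row insertion, recording in Q the position of each new cell.

Insert 4: appended to row 1. P = [[4]].
Insert 3: 3 bumps 4 from row 1; 4 starts row 2. P = [[3], [4]].
Insert 1: 1 bumps 3 from row 1; 3 bumps 4 from row 2; 4 starts row 3. P = [[1], [3], [4]].
Insert 2: appended to row 1. P = [[1, 2], [3], [4]].
Insert 5: appended to row 1. P = [[1, 2, 5], [3], [4]].

So P = [[1, 2, 5], [3], [4]], Q = [[1, 4, 5], [2], [3]].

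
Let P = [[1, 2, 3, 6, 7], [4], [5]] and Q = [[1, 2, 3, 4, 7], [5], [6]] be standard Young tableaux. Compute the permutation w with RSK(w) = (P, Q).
Reverse RSK: for i = n, n-1, ..., 1, locate i in Q, remove the corresponding corner cell from P, and reverse-bump its entry up through P; the value ejected from row 1 is w(i).

So w = 1 2 5 6 4 3 7.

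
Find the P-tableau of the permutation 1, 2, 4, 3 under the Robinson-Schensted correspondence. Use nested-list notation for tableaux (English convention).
Insert 1: appended to row 1. P = [[1]].
Insert 2: appended to row 1. P = [[1, 2]].
Insert 4: appended to row 1. P = [[1, 2, 4]].
Insert 3: 3 bumps 4 from row 1; 4 starts row 2. P = [[1, 2, 3], [4]].

So P = [[1, 2, 3], [4]].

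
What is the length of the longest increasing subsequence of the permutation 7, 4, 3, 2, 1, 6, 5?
2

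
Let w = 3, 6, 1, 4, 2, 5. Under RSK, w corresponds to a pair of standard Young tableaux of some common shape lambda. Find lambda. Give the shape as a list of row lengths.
[3, 2, 1]

Row-insert each entry into an empty tableau.

After inserting 3: P = [[3]].
After inserting 6: P = [[3, 6]].
After inserting 1: P = [[1, 6], [3]].
After inserting 4: P = [[1, 4], [3, 6]].
After inserting 2: P = [[1, 2], [3, 4], [6]].
After inserting 5: P = [[1, 2, 5], [3, 4], [6]].

The final insertion tableau P = [[1, 2, 5], [3, 4], [6]] has shape [3, 2, 1].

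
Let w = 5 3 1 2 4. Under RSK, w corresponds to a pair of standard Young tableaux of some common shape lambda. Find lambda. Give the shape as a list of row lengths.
Row-insert each entry into an empty tableau.

After inserting 5: P = [[5]].
After inserting 3: P = [[3], [5]].
After inserting 1: P = [[1], [3], [5]].
After inserting 2: P = [[1, 2], [3], [5]].
After inserting 4: P = [[1, 2, 4], [3], [5]].

The final insertion tableau P = [[1, 2, 4], [3], [5]] has shape [3, 1, 1].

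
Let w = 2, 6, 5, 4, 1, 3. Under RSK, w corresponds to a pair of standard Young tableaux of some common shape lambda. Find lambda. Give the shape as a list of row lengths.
RSK row insertion gives P = [[1, 3], [2, 4], [5], [6]], which has shape [2, 2, 1, 1].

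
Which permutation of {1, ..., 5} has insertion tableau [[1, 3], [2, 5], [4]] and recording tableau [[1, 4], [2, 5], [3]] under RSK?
Reverse the RSK construction: for i from n down to 1, find the cell of Q containing i, remove the entry at that cell from P, and reverse-bump it up through P; the value ejected from row 1 is w(i).

Step i=5: Q has 5 at row 2, column 2; remove 5 from row 2 of P and reverse-bump: 5 enters row 1 and ejects 3. So w(5) = 3. P is now [[1, 5], [2], [4]].
Step i=4: Q has 4 at row 1, column 2; remove that cell from P, ejecting 5. So w(4) = 5. P is now [[1], [2], [4]].
Step i=3: Q has 3 at row 3, column 1; remove 4 from row 3 of P and reverse-bump: 4 enters row 2 and ejects 2; 2 enters row 1 and ejects 1. So w(3) = 1. P is now [[2], [4]].
Step i=2: Q has 2 at row 2, column 1; remove 4 from row 2 of P and reverse-bump: 4 enters row 1 and ejects 2. So w(2) = 2. P is now [[4]].
Step i=1: Q has 1 at row 1, column 1; remove that cell from P, ejecting 4. So w(1) = 4. P is now [].

So w = 4 2 1 5 3.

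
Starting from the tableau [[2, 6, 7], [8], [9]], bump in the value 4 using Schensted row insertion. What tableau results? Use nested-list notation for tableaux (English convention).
In row 1, 4 replaces 6 (the leftmost entry greater than 4); 6 is bumped to row 2. In row 2, 6 replaces 8 (the leftmost entry greater than 6); 8 is bumped to row 3. In row 3, 8 replaces 9 (the leftmost entry greater than 8); 9 is bumped to row 4. 9 starts a new row 4. The new tableau is [[2, 4, 7], [6], [8], [9]].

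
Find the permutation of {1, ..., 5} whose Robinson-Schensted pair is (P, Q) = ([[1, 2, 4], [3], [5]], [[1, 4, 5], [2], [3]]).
Reverse the RSK construction: for i from n down to 1, find the cell of Q containing i, remove the entry at that cell from P, and reverse-bump it up through P; the value ejected from row 1 is w(i).

Step i=5: Q has 5 at row 1, column 3; remove that cell from P, ejecting 4. So w(5) = 4. P is now [[1, 2], [3], [5]].
Step i=4: Q has 4 at row 1, column 2; remove that cell from P, ejecting 2. So w(4) = 2. P is now [[1], [3], [5]].
Step i=3: Q has 3 at row 3, column 1; remove 5 from row 3 of P and reverse-bump: 5 enters row 2 and ejects 3; 3 enters row 1 and ejects 1. So w(3) = 1. P is now [[3], [5]].
Step i=2: Q has 2 at row 2, column 1; remove 5 from row 2 of P and reverse-bump: 5 enters row 1 and ejects 3. So w(2) = 3. P is now [[5]].
Step i=1: Q has 1 at row 1, column 1; remove that cell from P, ejecting 5. So w(1) = 5. P is now [].

So w = 5 3 1 2 4.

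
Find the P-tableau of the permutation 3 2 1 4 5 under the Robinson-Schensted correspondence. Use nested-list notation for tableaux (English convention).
P = [[1, 4, 5], [2], [3]]

After inserting 3: P = [[3]].
After inserting 2: P = [[2], [3]].
After inserting 1: P = [[1], [2], [3]].
After inserting 4: P = [[1, 4], [2], [3]].
After inserting 5: P = [[1, 4, 5], [2], [3]].

So P = [[1, 4, 5], [2], [3]].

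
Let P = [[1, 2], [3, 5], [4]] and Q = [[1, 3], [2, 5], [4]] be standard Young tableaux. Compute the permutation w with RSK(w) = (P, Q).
Reverse the RSK construction: for i from n down to 1, find the cell of Q containing i, remove the entry at that cell from P, and reverse-bump it up through P; the value ejected from row 1 is w(i).

Step i=5: Q has 5 at row 2, column 2; remove 5 from row 2 of P and reverse-bump: 5 enters row 1 and ejects 2. So w(5) = 2. P is now [[1, 5], [3], [4]].
Step i=4: Q has 4 at row 3, column 1; remove 4 from row 3 of P and reverse-bump: 4 enters row 2 and ejects 3; 3 enters row 1 and ejects 1. So w(4) = 1. P is now [[3, 5], [4]].
Step i=3: Q has 3 at row 1, column 2; remove that cell from P, ejecting 5. So w(3) = 5. P is now [[3], [4]].
Step i=2: Q has 2 at row 2, column 1; remove 4 from row 2 of P and reverse-bump: 4 enters row 1 and ejects 3. So w(2) = 3. P is now [[4]].
Step i=1: Q has 1 at row 1, column 1; remove that cell from P, ejecting 4. So w(1) = 4. P is now [].

So w = 4 3 5 1 2.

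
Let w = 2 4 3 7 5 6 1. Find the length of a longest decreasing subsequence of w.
3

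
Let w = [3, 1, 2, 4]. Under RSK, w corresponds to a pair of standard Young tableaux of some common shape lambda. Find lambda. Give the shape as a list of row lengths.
[3, 1]

Row-insert each entry into an empty tableau.

After inserting 3: P = [[3]].
After inserting 1: P = [[1], [3]].
After inserting 2: P = [[1, 2], [3]].
After inserting 4: P = [[1, 2, 4], [3]].

The final insertion tableau P = [[1, 2, 4], [3]] has shape [3, 1].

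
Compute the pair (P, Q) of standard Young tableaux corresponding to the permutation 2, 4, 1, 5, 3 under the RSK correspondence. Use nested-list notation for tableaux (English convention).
P = [[1, 3, 5], [2, 4]], Q = [[1, 2, 4], [3, 5]]

Insert each entry of the permutation into P by Schensted row insertion, recording in Q the position of each new cell.

Insert 2: appended to row 1. P = [[2]].
Insert 4: appended to row 1. P = [[2, 4]].
Insert 1: 1 bumps 2 from row 1; 2 starts row 2. P = [[1, 4], [2]].
Insert 5: appended to row 1. P = [[1, 4, 5], [2]].
Insert 3: 3 bumps 4 from row 1; 4 appends to row 2. P = [[1, 3, 5], [2, 4]].

So P = [[1, 3, 5], [2, 4]], Q = [[1, 2, 4], [3, 5]].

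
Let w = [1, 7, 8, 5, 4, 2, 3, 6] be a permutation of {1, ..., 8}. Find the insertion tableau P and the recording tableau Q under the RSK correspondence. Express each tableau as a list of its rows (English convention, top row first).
P = [[1, 2, 3, 6], [4, 8], [5], [7]], Q = [[1, 2, 3, 8], [4, 7], [5], [6]]

Insert each entry of the permutation into P by Schensted row insertion, recording in Q the position of each new cell.

Insert 1: appended to row 1. P = [[1]].
Insert 7: appended to row 1. P = [[1, 7]].
Insert 8: appended to row 1. P = [[1, 7, 8]].
Insert 5: 5 bumps 7 from row 1; 7 starts row 2. P = [[1, 5, 8], [7]].
Insert 4: 4 bumps 5 from row 1; 5 bumps 7 from row 2; 7 starts row 3. P = [[1, 4, 8], [5], [7]].
Insert 2: 2 bumps 4 from row 1; 4 bumps 5 from row 2; 5 bumps 7 from row 3; 7 starts row 4. P = [[1, 2, 8], [4], [5], [7]].
Insert 3: 3 bumps 8 from row 1; 8 appends to row 2. P = [[1, 2, 3], [4, 8], [5], [7]].
Insert 6: appended to row 1. P = [[1, 2, 3, 6], [4, 8], [5], [7]].

So P = [[1, 2, 3, 6], [4, 8], [5], [7]], Q = [[1, 2, 3, 8], [4, 7], [5], [6]].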